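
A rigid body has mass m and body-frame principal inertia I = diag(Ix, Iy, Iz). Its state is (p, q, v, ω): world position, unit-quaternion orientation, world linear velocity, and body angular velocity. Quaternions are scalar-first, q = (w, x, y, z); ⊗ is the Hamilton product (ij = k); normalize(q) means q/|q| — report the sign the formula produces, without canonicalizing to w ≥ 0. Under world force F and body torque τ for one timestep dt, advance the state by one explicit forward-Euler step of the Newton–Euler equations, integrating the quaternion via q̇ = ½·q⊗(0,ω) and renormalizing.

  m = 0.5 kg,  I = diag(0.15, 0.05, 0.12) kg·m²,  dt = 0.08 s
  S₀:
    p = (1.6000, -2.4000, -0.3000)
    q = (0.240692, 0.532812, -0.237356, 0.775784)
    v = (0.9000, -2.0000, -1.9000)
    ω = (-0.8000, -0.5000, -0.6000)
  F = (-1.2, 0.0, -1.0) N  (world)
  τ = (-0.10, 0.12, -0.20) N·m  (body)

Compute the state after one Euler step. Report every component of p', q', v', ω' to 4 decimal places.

p' = (1.6720, -2.5600, -0.4520)
q' = (0.2713, 0.5458, -0.2540, 0.7510)
v' = (0.7080, -2.0000, -2.0600)
ω' = (-0.8645, -0.3310, -0.7067)

p + v·dt = (1.6720, -2.5600, -0.4520)
new velocity v' = (0.7080, -2.0000, -2.0600)
ω×(Iω) gyroscopic = (0.0210, 0.0144, -0.0400)
(τ − ω×Iω)/I = (-0.8067, 2.1120, -1.3333)
ω' = ω + α·dt = (-0.8645, -0.3310, -0.7067)
q⊗(0,ω) = (0.7730420, 0.3377520, -0.4212860, -0.6007060)
q' = normalize(q + ½dt·q⊗(0,ω)) = (0.2713, 0.5458, -0.2540, 0.7510)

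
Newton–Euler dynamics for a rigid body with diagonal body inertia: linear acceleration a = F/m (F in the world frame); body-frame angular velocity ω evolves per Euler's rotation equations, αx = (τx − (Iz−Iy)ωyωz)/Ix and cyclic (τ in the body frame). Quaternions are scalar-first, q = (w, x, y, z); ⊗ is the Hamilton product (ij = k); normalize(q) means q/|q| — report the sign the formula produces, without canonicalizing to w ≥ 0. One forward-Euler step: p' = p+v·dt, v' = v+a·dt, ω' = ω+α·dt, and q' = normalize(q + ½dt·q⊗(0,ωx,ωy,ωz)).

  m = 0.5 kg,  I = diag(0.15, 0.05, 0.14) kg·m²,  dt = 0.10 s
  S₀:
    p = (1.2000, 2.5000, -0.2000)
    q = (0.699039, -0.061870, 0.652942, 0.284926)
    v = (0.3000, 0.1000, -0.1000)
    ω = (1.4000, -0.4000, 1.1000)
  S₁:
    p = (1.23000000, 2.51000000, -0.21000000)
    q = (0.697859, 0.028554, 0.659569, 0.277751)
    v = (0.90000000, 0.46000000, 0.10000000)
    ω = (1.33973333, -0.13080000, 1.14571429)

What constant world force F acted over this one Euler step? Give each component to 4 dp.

F = (3.0000, 1.8000, 1.0000)

Δv = v₁−v₀ = (0.60000000, 0.36000000, 0.20000000)
m·(v₁−v₀)/dt = (3.0000, 1.8000, 1.0000)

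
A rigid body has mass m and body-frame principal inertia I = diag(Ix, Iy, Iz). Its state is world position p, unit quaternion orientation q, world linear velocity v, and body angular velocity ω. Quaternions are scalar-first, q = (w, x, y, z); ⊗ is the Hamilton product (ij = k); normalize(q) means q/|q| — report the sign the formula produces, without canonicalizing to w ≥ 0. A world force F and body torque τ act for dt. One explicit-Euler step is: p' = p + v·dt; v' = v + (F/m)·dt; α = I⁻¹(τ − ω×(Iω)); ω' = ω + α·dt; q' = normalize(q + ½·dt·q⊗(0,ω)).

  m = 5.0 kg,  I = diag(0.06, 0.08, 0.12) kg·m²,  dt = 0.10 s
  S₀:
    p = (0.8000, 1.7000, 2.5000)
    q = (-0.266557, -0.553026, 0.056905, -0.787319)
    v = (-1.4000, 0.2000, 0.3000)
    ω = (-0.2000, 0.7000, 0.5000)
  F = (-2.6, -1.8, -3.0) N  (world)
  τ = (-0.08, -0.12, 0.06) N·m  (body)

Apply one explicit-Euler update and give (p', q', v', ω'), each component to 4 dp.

p' = (0.6600, 1.7200, 2.5300)
q' = (-0.2541, -0.5209, 0.0692, -0.8120)
v' = (-1.4520, 0.1640, 0.2400)
ω' = (-0.3567, 0.5425, 0.5523)

(τ − ω×Iω)/I = (-1.5667, -1.5750, 0.5233)
ω' = ω + α·dt = (-0.3567, 0.5425, 0.5523)
2q̇ = q⊗(0,ω) = (0.2432208, 0.6328872, 0.2473869, -0.5090157)
q + ½dt·q⊗(0,ω), renormalized = (-0.2541, -0.5209, 0.0692, -0.8120)
p + v·dt = (0.6600, 1.7200, 2.5300)
new velocity v' = (-1.4520, 0.1640, 0.2400)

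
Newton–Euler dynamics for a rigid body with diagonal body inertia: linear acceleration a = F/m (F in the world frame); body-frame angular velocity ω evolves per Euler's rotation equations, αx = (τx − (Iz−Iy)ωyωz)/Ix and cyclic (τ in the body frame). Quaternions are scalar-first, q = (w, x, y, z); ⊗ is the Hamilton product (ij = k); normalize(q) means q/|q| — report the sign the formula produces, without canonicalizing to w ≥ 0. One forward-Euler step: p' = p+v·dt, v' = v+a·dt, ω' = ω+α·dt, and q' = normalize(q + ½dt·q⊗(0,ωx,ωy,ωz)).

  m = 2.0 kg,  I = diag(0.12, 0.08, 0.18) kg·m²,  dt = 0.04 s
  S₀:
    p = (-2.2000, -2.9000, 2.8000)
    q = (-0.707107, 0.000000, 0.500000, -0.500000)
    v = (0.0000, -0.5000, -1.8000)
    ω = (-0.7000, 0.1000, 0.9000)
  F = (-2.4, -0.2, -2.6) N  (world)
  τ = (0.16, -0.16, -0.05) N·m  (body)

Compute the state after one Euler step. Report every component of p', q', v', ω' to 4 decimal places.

p' = (-2.2000, -2.9200, 2.7280)
q' = (-0.6989, 0.0199, 0.5055, -0.5056)
v' = (-0.0480, -0.5040, -1.8520)
ω' = (-0.6497, 0.0011, 0.8883)

gyro term ω×Iω = (0.0090, 0.0378, 0.0028)
α = I⁻¹(τ − ω×Iω) = (1.2583, -2.4725, -0.2933)
new body rate ω' = (-0.6497, 0.0011, 0.8883)
Hamilton product q⊗(0,ω) = (0.4000000, 0.9949749, 0.2792893, -0.2863963)
updated quaternion q' = (-0.6989, 0.0199, 0.5055, -0.5056)
p' = p + v·dt = (-2.2000, -2.9200, 2.7280)
new velocity v' = (-0.0480, -0.5040, -1.8520)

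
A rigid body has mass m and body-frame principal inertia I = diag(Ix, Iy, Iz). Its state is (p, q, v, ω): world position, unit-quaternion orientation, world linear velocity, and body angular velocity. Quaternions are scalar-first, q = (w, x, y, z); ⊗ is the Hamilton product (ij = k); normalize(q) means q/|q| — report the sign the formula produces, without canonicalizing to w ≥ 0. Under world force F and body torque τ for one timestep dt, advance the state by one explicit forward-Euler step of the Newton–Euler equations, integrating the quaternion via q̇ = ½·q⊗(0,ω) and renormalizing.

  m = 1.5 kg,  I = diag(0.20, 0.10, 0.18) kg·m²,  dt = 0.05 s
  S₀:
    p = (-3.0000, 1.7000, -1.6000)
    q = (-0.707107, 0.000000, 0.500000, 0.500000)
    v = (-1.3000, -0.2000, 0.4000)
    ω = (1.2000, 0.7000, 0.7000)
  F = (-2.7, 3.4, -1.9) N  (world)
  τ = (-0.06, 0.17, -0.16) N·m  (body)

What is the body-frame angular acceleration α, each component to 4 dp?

α = (-0.4960, 1.5320, -0.4222)

gyro term ω×Iω = (0.0392, 0.0168, -0.0840)
angular accel α = (-0.4960, 1.5320, -0.4222)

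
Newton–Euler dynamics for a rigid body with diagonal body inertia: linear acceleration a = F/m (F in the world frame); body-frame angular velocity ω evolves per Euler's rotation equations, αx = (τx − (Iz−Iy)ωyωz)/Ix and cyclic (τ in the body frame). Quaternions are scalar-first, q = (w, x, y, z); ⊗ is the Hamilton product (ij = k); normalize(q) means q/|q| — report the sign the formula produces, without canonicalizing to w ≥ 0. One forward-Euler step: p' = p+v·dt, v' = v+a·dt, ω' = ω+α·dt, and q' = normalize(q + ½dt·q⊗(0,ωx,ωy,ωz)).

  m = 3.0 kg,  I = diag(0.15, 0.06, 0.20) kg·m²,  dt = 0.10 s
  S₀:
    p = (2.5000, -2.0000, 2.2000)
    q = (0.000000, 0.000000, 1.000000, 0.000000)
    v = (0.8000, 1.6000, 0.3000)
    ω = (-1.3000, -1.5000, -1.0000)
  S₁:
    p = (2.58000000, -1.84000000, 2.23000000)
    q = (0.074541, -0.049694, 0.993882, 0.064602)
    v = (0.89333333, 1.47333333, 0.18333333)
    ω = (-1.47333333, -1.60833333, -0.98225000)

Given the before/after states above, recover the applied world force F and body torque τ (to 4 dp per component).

ω₁ − ω₀ = (-0.17333333, -0.10833333, 0.01775000)
precession coupling = (0.2100, -0.0650, -0.1755)
τ = I·(Δω/dt) + ω₀×(Iω₀) = (-0.0500, -0.1300, -0.1400)
v₁ − v₀ = (0.09333333, -0.12666667, -0.11666667)
applied force F = (2.8000, -3.8000, -3.5000)

F = (2.8000, -3.8000, -3.5000)
τ = (-0.0500, -0.1300, -0.1400)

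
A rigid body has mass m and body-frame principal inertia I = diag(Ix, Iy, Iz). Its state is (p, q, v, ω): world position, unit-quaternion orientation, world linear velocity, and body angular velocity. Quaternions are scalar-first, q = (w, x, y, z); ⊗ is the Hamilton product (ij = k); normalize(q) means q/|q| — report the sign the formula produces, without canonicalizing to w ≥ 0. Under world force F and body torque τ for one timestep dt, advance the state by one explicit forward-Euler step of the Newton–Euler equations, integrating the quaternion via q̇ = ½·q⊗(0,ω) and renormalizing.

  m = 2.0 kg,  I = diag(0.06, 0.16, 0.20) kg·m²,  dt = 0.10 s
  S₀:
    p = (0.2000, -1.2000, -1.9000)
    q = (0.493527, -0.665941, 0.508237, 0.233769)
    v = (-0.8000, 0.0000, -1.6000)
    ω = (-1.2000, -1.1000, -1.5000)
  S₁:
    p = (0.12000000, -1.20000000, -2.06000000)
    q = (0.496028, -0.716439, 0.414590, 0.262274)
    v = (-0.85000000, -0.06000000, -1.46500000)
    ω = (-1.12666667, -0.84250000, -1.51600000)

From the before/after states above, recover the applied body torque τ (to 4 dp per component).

τ = (0.1100, 0.1600, 0.1000)

rate change Δω = (0.07333333, 0.25750000, -0.01600000)
τ = I·(Δω/dt) + ω₀×(Iω₀) = (0.1100, 0.1600, 0.1000)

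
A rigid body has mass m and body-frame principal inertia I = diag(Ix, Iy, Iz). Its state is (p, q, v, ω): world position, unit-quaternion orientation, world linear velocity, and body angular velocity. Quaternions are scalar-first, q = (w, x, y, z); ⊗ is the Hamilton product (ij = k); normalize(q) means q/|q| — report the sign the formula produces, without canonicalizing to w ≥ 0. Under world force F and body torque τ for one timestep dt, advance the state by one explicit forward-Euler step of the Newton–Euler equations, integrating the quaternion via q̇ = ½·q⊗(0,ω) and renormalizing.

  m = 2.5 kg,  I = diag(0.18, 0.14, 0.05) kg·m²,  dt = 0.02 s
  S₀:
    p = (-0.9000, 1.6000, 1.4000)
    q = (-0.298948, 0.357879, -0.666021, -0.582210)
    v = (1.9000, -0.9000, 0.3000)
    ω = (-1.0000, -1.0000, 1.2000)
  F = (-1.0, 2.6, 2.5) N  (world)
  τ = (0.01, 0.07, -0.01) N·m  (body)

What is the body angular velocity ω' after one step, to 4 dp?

ω' = (-1.0109, -0.9677, 1.2120)

α = I⁻¹(τ − ω×Iω) = (-0.5444, 1.6143, 0.6000)
ω' = ω + α·dt = (-1.0109, -0.9677, 1.2120)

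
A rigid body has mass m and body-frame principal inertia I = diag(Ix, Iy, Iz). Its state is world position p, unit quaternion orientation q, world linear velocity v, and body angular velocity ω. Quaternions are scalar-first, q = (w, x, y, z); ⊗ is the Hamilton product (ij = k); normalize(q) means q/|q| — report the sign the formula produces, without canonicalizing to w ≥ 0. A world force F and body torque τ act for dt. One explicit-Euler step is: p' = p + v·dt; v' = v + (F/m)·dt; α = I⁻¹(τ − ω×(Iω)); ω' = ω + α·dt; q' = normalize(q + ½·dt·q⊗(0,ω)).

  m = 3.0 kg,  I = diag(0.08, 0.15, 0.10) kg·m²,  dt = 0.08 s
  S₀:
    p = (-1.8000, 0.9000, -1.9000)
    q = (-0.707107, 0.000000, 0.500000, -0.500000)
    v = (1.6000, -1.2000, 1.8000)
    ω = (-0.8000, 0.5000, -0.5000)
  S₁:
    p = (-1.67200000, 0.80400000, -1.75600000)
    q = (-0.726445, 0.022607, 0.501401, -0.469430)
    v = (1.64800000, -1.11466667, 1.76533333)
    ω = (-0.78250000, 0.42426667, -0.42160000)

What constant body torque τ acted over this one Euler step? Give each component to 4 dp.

rate change Δω = (0.01750000, -0.07573333, 0.07840000)
τ = I·(Δω/dt) + ω₀×(Iω₀) = (0.0300, -0.1500, 0.0700)

τ = (0.0300, -0.1500, 0.0700)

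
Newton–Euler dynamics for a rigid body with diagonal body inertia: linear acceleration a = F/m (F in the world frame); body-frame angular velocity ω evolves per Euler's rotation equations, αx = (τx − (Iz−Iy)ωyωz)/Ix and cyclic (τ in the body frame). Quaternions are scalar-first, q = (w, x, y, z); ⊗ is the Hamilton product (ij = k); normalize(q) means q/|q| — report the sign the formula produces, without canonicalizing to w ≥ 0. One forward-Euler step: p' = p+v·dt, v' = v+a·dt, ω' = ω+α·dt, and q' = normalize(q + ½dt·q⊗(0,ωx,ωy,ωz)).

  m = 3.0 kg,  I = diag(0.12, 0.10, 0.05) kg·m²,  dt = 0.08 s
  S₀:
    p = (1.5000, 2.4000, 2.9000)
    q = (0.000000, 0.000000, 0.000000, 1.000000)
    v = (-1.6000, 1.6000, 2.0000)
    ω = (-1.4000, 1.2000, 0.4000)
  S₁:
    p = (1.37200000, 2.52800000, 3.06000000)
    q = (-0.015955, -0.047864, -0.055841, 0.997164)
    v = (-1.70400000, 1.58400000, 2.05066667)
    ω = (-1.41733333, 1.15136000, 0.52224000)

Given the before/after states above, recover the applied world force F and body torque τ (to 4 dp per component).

F = (-3.9000, -0.6000, 1.9000)
τ = (-0.0500, -0.1000, 0.1100)

Δv = v₁−v₀ = (-0.10400000, -0.01600000, 0.05066667)
m·(v₁−v₀)/dt = (-3.9000, -0.6000, 1.9000)
rate change Δω = (-0.01733333, -0.04864000, 0.12224000)
applied torque τ = (-0.0500, -0.1000, 0.1100)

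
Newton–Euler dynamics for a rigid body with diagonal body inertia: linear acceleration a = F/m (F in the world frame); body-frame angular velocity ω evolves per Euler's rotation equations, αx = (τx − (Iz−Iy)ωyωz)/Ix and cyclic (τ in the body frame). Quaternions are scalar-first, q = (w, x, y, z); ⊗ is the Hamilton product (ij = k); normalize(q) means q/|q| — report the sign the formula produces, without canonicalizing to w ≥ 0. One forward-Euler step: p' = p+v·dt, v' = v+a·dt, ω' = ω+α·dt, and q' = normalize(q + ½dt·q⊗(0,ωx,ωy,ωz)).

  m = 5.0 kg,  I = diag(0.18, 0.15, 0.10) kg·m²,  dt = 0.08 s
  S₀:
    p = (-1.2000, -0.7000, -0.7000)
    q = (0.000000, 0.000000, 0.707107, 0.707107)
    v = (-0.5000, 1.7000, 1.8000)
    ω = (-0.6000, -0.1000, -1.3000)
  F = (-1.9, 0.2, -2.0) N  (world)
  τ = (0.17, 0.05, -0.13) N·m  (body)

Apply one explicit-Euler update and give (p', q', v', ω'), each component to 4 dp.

new position p' = (-1.2400, -0.5640, -0.5560)
v + (F/m)dt = (-0.5304, 1.7032, 1.7680)
(τ − ω×Iω)/I = (0.9806, -0.0827, -1.2820)
new body rate ω' = (-0.5216, -0.1066, -1.4026)
2q̇ = q⊗(0,ω) = (0.9899498, -0.8485284, -0.4242642, 0.4242642)
q + ½dt·q⊗(0,ω), renormalized = (0.0395, -0.0339, 0.6890, 0.7229)

p' = (-1.2400, -0.5640, -0.5560)
q' = (0.0395, -0.0339, 0.6890, 0.7229)
v' = (-0.5304, 1.7032, 1.7680)
ω' = (-0.5216, -0.1066, -1.4026)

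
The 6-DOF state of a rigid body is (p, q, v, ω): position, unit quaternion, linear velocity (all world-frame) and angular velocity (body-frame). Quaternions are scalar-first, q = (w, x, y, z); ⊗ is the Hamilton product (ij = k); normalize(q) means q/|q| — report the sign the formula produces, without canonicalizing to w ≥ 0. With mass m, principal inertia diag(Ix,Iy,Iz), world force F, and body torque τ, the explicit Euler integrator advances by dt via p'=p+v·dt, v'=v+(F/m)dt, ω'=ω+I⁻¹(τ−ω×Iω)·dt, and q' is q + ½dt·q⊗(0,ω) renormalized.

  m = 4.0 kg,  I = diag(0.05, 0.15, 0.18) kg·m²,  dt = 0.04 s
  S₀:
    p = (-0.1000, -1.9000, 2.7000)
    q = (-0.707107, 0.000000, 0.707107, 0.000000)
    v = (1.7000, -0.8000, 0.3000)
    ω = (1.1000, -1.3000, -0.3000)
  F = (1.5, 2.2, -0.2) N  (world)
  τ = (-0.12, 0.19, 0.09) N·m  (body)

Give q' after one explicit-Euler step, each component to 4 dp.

2q̇ = q⊗(0,ω) = (0.9192391, -0.9899498, 0.9192391, -0.5656856)
updated quaternion q' = (-0.6883, -0.0198, 0.7251, -0.0113)

q' = (-0.6883, -0.0198, 0.7251, -0.0113)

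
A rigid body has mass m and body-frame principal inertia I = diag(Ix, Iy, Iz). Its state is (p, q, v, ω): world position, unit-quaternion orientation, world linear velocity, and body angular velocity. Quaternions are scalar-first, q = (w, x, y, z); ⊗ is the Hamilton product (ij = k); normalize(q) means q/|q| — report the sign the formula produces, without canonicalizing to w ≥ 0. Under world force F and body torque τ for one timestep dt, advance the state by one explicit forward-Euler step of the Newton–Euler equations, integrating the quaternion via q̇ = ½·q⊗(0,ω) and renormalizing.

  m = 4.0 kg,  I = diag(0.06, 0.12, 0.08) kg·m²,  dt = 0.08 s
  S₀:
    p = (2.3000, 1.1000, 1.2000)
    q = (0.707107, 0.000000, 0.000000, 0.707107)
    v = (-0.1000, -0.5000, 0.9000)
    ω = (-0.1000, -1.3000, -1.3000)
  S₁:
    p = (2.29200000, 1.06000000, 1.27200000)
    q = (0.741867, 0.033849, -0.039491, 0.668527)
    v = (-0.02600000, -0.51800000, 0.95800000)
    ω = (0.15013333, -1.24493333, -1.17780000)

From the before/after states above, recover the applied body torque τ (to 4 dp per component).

Δω = ω₁−ω₀ = (0.25013333, 0.05506667, 0.12220000)
I·α + gyro = (0.1200, 0.0800, 0.1300)

τ = (0.1200, 0.0800, 0.1300)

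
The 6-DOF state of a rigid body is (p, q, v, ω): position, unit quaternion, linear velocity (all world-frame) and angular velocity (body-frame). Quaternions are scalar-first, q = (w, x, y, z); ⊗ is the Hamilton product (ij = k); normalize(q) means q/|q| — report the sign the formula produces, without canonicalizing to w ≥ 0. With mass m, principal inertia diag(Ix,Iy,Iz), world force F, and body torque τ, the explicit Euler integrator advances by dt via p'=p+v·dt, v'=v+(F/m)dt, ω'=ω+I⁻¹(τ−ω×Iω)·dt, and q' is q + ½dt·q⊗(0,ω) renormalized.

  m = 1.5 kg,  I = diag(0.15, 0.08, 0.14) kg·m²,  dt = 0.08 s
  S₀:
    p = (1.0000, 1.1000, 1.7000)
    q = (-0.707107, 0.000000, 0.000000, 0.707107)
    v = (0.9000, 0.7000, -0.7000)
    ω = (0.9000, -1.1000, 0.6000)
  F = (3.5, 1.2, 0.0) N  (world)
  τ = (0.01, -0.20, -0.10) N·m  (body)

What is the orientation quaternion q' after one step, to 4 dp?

q' = (-0.7227, 0.0056, 0.0565, 0.6888)

q⊗(0,ω) = (-0.4242642, 0.1414214, 1.4142140, -0.4242642)
q + ½dt·q⊗(0,ω), renormalized = (-0.7227, 0.0056, 0.0565, 0.6888)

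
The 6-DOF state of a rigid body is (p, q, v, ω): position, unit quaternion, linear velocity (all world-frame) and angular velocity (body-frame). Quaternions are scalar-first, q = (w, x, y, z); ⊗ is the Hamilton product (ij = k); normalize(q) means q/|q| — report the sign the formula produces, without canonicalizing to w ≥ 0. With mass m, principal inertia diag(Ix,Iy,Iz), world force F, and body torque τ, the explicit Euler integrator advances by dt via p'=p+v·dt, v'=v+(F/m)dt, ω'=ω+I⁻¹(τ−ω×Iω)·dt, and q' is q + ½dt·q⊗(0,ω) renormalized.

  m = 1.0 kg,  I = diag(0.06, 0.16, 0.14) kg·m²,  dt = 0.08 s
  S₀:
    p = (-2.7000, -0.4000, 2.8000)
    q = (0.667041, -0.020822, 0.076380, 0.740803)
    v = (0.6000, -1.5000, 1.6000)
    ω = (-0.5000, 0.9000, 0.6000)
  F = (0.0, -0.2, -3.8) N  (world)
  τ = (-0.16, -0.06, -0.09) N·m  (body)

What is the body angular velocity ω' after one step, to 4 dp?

angular accel α = (-2.4867, -0.5250, -0.3214)
new body rate ω' = (-0.6989, 0.8580, 0.5743)

ω' = (-0.6989, 0.8580, 0.5743)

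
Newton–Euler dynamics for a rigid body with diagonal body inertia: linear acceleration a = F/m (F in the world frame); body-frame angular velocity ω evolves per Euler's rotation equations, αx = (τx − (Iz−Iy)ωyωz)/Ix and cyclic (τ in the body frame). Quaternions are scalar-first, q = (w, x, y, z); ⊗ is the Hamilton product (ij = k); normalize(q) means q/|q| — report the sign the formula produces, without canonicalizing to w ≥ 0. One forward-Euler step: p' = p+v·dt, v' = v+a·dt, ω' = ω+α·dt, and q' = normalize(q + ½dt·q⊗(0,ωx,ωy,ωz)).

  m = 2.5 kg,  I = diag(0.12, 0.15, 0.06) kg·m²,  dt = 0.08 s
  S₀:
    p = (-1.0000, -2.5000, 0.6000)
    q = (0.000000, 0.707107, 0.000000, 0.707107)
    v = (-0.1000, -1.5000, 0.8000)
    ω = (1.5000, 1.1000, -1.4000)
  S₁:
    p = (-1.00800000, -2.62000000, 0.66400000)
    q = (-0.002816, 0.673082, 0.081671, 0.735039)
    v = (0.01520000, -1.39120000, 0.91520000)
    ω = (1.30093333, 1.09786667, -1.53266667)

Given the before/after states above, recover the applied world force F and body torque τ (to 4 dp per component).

velocity change Δv = (0.11520000, 0.10880000, 0.11520000)
m·(v₁−v₀)/dt = (3.6000, 3.4000, 3.6000)
rate change Δω = (-0.19906667, -0.00213333, -0.13266667)
precession coupling = (0.1386, -0.1260, 0.0495)
applied torque τ = (-0.1600, -0.1300, -0.0500)

F = (3.6000, 3.4000, 3.6000)
τ = (-0.1600, -0.1300, -0.0500)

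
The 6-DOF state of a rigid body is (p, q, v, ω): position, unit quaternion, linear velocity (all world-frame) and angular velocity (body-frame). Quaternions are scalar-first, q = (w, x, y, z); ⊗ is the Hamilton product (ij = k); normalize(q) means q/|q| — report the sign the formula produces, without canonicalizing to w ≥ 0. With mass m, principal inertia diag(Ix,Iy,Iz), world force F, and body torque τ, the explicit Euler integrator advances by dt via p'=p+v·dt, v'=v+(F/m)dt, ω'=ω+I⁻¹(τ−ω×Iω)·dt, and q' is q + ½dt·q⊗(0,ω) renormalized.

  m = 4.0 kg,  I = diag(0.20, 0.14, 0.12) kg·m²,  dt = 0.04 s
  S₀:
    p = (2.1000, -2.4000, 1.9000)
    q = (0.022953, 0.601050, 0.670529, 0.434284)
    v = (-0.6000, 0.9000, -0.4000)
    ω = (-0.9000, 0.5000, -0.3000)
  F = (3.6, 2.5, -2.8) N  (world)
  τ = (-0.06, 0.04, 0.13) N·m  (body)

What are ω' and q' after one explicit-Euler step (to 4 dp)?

(τ − ω×Iω)/I = (-0.3150, 0.1314, 0.8583)
ω + α·dt = (-0.9126, 0.5053, -0.2657)
q⊗(0,ω) = (0.3359657, -0.4389584, -0.1990641, 0.8971152)
updated quaternion q' = (0.0297, 0.5921, 0.6664, 0.4521)

ω' = (-0.9126, 0.5053, -0.2657)
q' = (0.0297, 0.5921, 0.6664, 0.4521)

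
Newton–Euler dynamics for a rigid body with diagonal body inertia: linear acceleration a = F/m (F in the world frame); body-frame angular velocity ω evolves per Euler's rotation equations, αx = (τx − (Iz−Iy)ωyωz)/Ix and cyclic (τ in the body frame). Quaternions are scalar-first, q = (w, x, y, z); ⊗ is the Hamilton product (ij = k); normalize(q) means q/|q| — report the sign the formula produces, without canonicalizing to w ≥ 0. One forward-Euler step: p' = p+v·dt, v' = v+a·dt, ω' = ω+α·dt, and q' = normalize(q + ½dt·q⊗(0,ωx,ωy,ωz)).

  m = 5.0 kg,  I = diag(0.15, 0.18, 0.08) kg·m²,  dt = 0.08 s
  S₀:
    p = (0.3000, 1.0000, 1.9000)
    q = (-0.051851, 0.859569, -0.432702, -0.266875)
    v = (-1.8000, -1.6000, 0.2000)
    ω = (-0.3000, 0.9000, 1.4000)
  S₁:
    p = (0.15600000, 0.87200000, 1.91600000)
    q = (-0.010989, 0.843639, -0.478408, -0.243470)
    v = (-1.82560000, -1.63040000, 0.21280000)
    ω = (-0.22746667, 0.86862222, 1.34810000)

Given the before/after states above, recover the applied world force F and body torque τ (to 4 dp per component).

velocity change Δv = (-0.02560000, -0.03040000, 0.01280000)
applied force F = (-1.6000, -1.9000, 0.8000)
Δω = ω₁−ω₀ = (0.07253333, -0.03137778, -0.05190000)
I·α + gyro = (0.0100, -0.1000, -0.0600)

F = (-1.6000, -1.9000, 0.8000)
τ = (0.0100, -0.1000, -0.0600)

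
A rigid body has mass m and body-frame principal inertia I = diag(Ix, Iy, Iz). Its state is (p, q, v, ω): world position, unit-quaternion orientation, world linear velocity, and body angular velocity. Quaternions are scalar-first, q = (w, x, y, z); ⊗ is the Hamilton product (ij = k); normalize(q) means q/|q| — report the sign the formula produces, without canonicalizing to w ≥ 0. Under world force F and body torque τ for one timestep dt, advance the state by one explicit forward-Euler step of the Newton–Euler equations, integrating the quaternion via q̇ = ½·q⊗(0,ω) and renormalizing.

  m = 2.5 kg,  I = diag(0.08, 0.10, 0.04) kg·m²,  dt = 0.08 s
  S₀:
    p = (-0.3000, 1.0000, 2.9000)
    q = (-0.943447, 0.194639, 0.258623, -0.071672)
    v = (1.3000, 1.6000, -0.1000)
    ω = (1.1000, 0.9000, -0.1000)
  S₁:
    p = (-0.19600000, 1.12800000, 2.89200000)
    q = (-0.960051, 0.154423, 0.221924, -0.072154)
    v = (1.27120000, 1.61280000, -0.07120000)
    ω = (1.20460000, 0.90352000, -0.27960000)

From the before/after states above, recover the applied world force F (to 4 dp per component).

F = (-0.9000, 0.4000, 0.9000)

Δv = v₁−v₀ = (-0.02880000, 0.01280000, 0.02880000)
applied force F = (-0.9000, 0.4000, 0.9000)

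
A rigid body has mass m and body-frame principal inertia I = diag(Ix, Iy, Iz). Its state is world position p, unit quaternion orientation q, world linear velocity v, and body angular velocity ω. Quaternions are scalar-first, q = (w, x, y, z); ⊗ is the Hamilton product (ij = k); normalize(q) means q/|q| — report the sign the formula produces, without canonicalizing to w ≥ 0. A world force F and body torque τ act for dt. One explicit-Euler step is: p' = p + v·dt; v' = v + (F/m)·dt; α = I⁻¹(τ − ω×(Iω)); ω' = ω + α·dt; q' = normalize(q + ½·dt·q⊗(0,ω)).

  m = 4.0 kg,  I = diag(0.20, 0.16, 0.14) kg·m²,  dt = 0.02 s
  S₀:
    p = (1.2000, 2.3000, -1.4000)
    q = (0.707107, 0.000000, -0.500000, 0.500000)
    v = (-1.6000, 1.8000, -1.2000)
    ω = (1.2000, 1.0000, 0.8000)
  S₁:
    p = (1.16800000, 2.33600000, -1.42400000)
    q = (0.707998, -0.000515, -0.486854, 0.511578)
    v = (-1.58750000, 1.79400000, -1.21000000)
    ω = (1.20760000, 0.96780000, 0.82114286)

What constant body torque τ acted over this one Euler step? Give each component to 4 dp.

τ = (0.0600, -0.2000, 0.1000)

rate change Δω = (0.00760000, -0.03220000, 0.02114286)
gyro term ω₀×Iω₀ = (-0.0160, 0.0576, -0.0480)
τ = I·(Δω/dt) + ω₀×(Iω₀) = (0.0600, -0.2000, 0.1000)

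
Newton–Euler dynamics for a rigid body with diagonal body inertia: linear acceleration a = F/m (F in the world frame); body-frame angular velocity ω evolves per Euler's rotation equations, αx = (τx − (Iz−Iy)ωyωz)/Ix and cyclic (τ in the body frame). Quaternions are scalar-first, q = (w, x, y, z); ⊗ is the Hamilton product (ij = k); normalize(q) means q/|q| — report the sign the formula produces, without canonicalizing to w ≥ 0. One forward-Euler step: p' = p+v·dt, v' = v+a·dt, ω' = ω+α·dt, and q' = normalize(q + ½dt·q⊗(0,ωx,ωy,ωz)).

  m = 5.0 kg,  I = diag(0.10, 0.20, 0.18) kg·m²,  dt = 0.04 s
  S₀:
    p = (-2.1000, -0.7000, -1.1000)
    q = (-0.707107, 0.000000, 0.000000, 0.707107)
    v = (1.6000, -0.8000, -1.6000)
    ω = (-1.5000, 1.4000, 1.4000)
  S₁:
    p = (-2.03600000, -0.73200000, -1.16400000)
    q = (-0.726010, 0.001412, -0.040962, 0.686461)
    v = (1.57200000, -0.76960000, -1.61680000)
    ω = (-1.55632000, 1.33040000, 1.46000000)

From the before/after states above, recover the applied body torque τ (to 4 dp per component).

τ = (-0.1800, -0.1800, 0.0600)

rate change Δω = (-0.05632000, -0.06960000, 0.06000000)
applied torque τ = (-0.1800, -0.1800, 0.0600)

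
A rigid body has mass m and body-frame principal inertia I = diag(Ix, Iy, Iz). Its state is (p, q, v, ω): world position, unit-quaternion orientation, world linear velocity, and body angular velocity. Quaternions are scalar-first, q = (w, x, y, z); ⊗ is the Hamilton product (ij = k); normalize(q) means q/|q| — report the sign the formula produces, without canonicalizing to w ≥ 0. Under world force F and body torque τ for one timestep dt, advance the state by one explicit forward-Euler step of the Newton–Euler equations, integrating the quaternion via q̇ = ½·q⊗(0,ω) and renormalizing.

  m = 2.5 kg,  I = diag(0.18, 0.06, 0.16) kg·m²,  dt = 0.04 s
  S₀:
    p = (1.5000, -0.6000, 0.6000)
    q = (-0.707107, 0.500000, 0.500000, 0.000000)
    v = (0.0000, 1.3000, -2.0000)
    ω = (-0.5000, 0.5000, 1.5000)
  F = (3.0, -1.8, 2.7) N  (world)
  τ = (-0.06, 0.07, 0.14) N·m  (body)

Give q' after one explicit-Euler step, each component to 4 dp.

q' = (-0.7067, 0.5218, 0.4777, -0.0112)

Hamilton product q⊗(0,ω) = (0.0000000, 1.1035535, -1.1035535, -0.5606605)
q + ½dt·q⊗(0,ω), renormalized = (-0.7067, 0.5218, 0.4777, -0.0112)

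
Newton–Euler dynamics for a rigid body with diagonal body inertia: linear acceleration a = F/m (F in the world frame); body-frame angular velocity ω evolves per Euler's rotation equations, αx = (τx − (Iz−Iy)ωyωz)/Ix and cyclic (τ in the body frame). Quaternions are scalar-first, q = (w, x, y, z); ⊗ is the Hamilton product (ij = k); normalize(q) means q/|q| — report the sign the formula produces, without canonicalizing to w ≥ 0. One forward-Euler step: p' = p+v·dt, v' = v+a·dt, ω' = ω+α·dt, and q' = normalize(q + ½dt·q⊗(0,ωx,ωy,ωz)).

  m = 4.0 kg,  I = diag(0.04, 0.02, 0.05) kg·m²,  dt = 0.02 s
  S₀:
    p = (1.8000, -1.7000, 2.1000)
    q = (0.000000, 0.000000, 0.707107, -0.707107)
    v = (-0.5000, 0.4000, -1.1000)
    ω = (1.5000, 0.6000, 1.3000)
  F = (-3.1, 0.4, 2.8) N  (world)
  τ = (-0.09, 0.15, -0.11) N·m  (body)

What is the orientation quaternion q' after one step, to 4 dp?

Hamilton product q⊗(0,ω) = (0.4949749, 1.3435033, -1.0606605, -1.0606605)
updated quaternion q' = (0.0049, 0.0134, 0.6964, -0.7176)

q' = (0.0049, 0.0134, 0.6964, -0.7176)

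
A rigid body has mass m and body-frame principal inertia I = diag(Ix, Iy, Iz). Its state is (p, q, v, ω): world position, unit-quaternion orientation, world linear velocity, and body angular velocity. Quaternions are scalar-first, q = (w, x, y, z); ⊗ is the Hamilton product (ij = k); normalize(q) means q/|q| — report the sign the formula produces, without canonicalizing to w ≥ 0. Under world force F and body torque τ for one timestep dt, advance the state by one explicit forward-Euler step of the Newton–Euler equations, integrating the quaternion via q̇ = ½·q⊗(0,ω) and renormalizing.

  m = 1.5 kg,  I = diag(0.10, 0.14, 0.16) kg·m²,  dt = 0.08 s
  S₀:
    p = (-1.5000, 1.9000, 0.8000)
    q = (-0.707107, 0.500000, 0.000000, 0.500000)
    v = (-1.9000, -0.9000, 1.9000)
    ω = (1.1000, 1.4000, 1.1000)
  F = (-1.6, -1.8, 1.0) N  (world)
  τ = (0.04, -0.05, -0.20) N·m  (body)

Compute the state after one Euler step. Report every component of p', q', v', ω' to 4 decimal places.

angular accel α = (0.0920, 0.1614, -1.6350)
new body rate ω' = (1.1074, 1.4129, 0.9692)
Hamilton product q⊗(0,ω) = (-1.1000000, -1.4778177, -0.9899498, -0.0778177)
q' = normalize(q + ½dt·q⊗(0,ω)) = (-0.7485, 0.4394, -0.0395, 0.4952)
a = F/m = (-1.0667, -1.2000, 0.6667)
p + v·dt = (-1.6520, 1.8280, 0.9520)
new velocity v' = (-1.9853, -0.9960, 1.9533)

p' = (-1.6520, 1.8280, 0.9520)
q' = (-0.7485, 0.4394, -0.0395, 0.4952)
v' = (-1.9853, -0.9960, 1.9533)
ω' = (1.1074, 1.4129, 0.9692)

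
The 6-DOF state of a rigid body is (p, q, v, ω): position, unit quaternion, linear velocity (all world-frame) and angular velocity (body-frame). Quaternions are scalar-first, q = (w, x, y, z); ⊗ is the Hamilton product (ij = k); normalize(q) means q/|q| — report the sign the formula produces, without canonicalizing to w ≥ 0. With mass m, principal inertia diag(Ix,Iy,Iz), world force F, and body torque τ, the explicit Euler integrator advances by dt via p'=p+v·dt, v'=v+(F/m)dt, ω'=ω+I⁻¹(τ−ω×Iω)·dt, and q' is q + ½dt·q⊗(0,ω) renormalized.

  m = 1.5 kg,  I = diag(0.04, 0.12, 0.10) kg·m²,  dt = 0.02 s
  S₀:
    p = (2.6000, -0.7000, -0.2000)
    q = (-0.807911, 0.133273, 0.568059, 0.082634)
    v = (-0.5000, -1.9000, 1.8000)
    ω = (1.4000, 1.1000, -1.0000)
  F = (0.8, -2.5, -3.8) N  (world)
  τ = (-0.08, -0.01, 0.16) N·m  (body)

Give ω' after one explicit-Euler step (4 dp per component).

ω' = (1.3490, 1.0843, -0.9926)

angular accel α = (-2.5500, -0.7833, 0.3680)
new body rate ω' = (1.3490, 1.0843, -0.9926)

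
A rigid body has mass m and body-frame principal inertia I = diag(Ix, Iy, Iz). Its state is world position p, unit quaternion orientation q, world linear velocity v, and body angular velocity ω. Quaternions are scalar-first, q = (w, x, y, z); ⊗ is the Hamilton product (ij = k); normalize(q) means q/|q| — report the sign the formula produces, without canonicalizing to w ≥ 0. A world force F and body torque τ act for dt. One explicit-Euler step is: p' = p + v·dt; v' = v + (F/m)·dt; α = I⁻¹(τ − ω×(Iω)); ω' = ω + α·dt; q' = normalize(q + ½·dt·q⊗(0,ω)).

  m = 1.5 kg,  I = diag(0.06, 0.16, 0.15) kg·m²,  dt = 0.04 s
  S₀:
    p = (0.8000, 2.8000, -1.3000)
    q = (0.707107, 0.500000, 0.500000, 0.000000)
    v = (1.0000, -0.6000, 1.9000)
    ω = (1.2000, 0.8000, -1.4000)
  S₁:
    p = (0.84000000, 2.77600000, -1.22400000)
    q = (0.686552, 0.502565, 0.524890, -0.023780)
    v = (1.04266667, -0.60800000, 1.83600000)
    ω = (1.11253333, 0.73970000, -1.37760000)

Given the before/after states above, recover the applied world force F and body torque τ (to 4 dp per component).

F = (1.6000, -0.3000, -2.4000)
τ = (-0.1200, -0.0900, 0.1800)

velocity change Δv = (0.04266667, -0.00800000, -0.06400000)
F = m·Δv/dt = (1.6000, -0.3000, -2.4000)
ω₁ − ω₀ = (-0.08746667, -0.06030000, 0.02240000)
τ = I·(Δω/dt) + ω₀×(Iω₀) = (-0.1200, -0.0900, 0.1800)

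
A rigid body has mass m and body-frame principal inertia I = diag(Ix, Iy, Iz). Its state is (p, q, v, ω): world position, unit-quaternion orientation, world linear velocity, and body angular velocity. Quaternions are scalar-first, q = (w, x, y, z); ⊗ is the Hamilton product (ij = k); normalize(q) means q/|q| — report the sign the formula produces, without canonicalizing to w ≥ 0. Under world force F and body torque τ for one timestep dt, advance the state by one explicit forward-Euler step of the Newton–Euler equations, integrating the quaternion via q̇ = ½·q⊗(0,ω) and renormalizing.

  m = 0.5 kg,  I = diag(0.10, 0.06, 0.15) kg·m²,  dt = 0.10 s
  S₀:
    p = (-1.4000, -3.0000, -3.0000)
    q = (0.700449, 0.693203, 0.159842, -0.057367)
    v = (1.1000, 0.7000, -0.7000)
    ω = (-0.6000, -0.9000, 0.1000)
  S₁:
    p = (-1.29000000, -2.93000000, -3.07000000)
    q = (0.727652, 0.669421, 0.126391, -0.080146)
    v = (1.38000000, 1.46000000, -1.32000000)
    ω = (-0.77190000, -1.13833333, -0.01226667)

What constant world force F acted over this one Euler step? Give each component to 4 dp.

velocity change Δv = (0.28000000, 0.76000000, -0.62000000)
applied force F = (1.4000, 3.8000, -3.1000)

F = (1.4000, 3.8000, -3.1000)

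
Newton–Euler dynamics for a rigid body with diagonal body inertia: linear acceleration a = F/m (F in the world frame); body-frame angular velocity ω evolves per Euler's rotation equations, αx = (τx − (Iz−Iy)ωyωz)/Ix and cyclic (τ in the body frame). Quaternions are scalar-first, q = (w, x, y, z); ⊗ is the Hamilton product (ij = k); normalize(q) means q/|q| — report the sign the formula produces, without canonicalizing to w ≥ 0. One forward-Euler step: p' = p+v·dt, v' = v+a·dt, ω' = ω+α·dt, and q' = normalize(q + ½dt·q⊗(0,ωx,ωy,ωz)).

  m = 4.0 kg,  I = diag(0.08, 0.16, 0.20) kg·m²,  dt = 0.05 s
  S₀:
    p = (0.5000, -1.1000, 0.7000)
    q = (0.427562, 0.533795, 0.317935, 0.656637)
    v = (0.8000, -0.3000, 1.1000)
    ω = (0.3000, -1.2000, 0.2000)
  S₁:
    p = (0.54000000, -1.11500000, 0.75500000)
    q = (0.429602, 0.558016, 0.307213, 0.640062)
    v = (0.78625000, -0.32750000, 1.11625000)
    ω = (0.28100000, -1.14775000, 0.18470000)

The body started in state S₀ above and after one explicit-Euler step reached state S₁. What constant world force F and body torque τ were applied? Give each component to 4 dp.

Δv = v₁−v₀ = (-0.01375000, -0.02750000, 0.01625000)
applied force F = (-1.1000, -2.2000, 1.3000)
rate change Δω = (-0.01900000, 0.05225000, -0.01530000)
gyro term ω₀×Iω₀ = (-0.0096, -0.0072, -0.0288)
τ = I·(Δω/dt) + ω₀×(Iω₀) = (-0.0400, 0.1600, -0.0900)

F = (-1.1000, -2.2000, 1.3000)
τ = (-0.0400, 0.1600, -0.0900)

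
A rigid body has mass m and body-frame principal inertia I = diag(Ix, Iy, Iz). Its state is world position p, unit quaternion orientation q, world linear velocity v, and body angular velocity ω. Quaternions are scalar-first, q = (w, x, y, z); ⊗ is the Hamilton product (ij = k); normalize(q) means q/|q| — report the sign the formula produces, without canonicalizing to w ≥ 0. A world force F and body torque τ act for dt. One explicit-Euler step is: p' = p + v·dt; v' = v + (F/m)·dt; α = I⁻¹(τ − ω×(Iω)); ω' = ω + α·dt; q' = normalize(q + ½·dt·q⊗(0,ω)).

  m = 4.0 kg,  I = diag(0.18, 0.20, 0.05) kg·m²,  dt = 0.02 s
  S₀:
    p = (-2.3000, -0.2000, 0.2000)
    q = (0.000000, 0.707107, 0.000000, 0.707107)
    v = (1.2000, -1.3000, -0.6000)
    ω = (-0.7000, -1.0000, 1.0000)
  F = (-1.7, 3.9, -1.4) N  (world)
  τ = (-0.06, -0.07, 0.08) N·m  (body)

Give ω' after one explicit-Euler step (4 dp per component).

ω' = (-0.7233, -0.9979, 1.0264)

ω×(Iω) gyroscopic = (0.1500, -0.0910, 0.0140)
angular accel α = (-1.1667, 0.1050, 1.3200)
ω + α·dt = (-0.7233, -0.9979, 1.0264)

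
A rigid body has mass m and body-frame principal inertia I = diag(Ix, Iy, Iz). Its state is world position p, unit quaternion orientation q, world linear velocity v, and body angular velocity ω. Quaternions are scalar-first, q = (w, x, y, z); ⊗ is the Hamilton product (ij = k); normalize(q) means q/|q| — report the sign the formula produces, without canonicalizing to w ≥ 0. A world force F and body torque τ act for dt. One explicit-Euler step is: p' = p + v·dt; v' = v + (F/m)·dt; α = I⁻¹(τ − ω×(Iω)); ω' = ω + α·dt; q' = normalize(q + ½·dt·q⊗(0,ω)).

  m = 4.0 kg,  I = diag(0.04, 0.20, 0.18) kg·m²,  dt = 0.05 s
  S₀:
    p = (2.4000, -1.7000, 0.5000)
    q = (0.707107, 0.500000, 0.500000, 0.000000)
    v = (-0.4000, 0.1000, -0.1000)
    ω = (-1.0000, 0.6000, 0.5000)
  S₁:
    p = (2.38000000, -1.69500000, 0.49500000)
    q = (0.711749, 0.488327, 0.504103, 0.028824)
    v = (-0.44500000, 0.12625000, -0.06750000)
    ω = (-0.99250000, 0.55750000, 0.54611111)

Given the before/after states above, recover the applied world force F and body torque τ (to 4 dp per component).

F = (-3.6000, 2.1000, 2.6000)
τ = (0.0000, -0.1000, 0.0700)

v₁ − v₀ = (-0.04500000, 0.02625000, 0.03250000)
F = m·Δv/dt = (-3.6000, 2.1000, 2.6000)
ω₁ − ω₀ = (0.00750000, -0.04250000, 0.04611111)
τ = I·(Δω/dt) + ω₀×(Iω₀) = (0.0000, -0.1000, 0.0700)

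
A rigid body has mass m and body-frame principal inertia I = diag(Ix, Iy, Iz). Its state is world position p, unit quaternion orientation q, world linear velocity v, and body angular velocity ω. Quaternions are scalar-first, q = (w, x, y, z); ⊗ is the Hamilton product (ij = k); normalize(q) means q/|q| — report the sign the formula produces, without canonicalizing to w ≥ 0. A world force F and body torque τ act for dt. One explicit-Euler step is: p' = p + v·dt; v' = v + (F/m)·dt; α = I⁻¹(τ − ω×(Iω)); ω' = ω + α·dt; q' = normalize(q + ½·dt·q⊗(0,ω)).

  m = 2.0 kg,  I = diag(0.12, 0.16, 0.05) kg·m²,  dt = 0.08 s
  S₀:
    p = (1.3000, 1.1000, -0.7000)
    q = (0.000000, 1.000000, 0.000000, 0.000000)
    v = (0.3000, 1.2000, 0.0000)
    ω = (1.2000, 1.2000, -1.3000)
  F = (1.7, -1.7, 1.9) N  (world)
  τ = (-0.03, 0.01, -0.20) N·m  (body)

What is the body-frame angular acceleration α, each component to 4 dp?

gyro term ω×Iω = (0.1716, -0.1092, 0.0576)
α = I⁻¹(τ − ω×Iω) = (-1.6800, 0.7450, -5.1520)

α = (-1.6800, 0.7450, -5.1520)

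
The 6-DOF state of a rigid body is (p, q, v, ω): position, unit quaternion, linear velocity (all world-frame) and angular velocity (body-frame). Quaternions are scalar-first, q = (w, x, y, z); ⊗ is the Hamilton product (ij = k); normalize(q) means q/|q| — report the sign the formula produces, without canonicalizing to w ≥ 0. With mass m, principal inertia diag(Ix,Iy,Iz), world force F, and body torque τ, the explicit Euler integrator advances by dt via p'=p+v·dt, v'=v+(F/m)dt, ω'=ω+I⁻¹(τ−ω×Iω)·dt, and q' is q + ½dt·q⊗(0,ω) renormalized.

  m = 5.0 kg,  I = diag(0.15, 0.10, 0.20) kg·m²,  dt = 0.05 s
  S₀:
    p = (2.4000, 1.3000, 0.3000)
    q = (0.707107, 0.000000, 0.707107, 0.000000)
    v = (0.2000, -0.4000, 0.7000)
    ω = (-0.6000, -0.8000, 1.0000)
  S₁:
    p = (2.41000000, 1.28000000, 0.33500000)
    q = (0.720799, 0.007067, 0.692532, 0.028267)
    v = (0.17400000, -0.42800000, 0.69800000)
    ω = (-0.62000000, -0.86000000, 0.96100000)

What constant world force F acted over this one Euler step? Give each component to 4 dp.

velocity change Δv = (-0.02600000, -0.02800000, -0.00200000)
applied force F = (-2.6000, -2.8000, -0.2000)

F = (-2.6000, -2.8000, -0.2000)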